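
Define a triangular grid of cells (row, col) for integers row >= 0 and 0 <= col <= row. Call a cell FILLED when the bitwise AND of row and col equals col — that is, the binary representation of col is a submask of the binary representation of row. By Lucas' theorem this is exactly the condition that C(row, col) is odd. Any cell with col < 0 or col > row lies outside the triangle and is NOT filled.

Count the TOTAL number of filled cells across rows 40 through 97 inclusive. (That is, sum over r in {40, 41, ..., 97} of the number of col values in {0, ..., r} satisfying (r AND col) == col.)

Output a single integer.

Answer: 930

Derivation:
r40=101000 pc2: +4 =4
r41=101001 pc3: +8 =12
r42=101010 pc3: +8 =20
r43=101011 pc4: +16 =36
r44=101100 pc3: +8 =44
r45=101101 pc4: +16 =60
r46=101110 pc4: +16 =76
r47=101111 pc5: +32 =108
r48=110000 pc2: +4 =112
r49=110001 pc3: +8 =120
r50=110010 pc3: +8 =128
r51=110011 pc4: +16 =144
r52=110100 pc3: +8 =152
r53=110101 pc4: +16 =168
r54=110110 pc4: +16 =184
r55=110111 pc5: +32 =216
r56=111000 pc3: +8 =224
r57=111001 pc4: +16 =240
r58=111010 pc4: +16 =256
r59=111011 pc5: +32 =288
r60=111100 pc4: +16 =304
r61=111101 pc5: +32 =336
r62=111110 pc5: +32 =368
r63=111111 pc6: +64 =432
r64=1000000 pc1: +2 =434
r65=1000001 pc2: +4 =438
r66=1000010 pc2: +4 =442
r67=1000011 pc3: +8 =450
r68=1000100 pc2: +4 =454
r69=1000101 pc3: +8 =462
r70=1000110 pc3: +8 =470
r71=1000111 pc4: +16 =486
r72=1001000 pc2: +4 =490
r73=1001001 pc3: +8 =498
r74=1001010 pc3: +8 =506
r75=1001011 pc4: +16 =522
r76=1001100 pc3: +8 =530
r77=1001101 pc4: +16 =546
r78=1001110 pc4: +16 =562
r79=1001111 pc5: +32 =594
r80=1010000 pc2: +4 =598
r81=1010001 pc3: +8 =606
r82=1010010 pc3: +8 =614
r83=1010011 pc4: +16 =630
r84=1010100 pc3: +8 =638
r85=1010101 pc4: +16 =654
r86=1010110 pc4: +16 =670
r87=1010111 pc5: +32 =702
r88=1011000 pc3: +8 =710
r89=1011001 pc4: +16 =726
r90=1011010 pc4: +16 =742
r91=1011011 pc5: +32 =774
r92=1011100 pc4: +16 =790
r93=1011101 pc5: +32 =822
r94=1011110 pc5: +32 =854
r95=1011111 pc6: +64 =918
r96=1100000 pc2: +4 =922
r97=1100001 pc3: +8 =930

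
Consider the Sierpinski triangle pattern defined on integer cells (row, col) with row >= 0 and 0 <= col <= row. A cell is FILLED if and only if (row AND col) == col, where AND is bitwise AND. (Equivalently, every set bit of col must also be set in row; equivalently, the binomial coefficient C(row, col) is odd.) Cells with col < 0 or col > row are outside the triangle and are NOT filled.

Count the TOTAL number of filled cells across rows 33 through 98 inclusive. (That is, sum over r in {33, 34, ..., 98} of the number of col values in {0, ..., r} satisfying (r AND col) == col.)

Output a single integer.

Answer: 990

Derivation:
r33=100001 pc2: +4 =4
r34=100010 pc2: +4 =8
r35=100011 pc3: +8 =16
r36=100100 pc2: +4 =20
r37=100101 pc3: +8 =28
r38=100110 pc3: +8 =36
r39=100111 pc4: +16 =52
r40=101000 pc2: +4 =56
r41=101001 pc3: +8 =64
r42=101010 pc3: +8 =72
r43=101011 pc4: +16 =88
r44=101100 pc3: +8 =96
r45=101101 pc4: +16 =112
r46=101110 pc4: +16 =128
r47=101111 pc5: +32 =160
r48=110000 pc2: +4 =164
r49=110001 pc3: +8 =172
r50=110010 pc3: +8 =180
r51=110011 pc4: +16 =196
r52=110100 pc3: +8 =204
r53=110101 pc4: +16 =220
r54=110110 pc4: +16 =236
r55=110111 pc5: +32 =268
r56=111000 pc3: +8 =276
r57=111001 pc4: +16 =292
r58=111010 pc4: +16 =308
r59=111011 pc5: +32 =340
r60=111100 pc4: +16 =356
r61=111101 pc5: +32 =388
r62=111110 pc5: +32 =420
r63=111111 pc6: +64 =484
r64=1000000 pc1: +2 =486
r65=1000001 pc2: +4 =490
r66=1000010 pc2: +4 =494
r67=1000011 pc3: +8 =502
r68=1000100 pc2: +4 =506
r69=1000101 pc3: +8 =514
r70=1000110 pc3: +8 =522
r71=1000111 pc4: +16 =538
r72=1001000 pc2: +4 =542
r73=1001001 pc3: +8 =550
r74=1001010 pc3: +8 =558
r75=1001011 pc4: +16 =574
r76=1001100 pc3: +8 =582
r77=1001101 pc4: +16 =598
r78=1001110 pc4: +16 =614
r79=1001111 pc5: +32 =646
r80=1010000 pc2: +4 =650
r81=1010001 pc3: +8 =658
r82=1010010 pc3: +8 =666
r83=1010011 pc4: +16 =682
r84=1010100 pc3: +8 =690
r85=1010101 pc4: +16 =706
r86=1010110 pc4: +16 =722
r87=1010111 pc5: +32 =754
r88=1011000 pc3: +8 =762
r89=1011001 pc4: +16 =778
r90=1011010 pc4: +16 =794
r91=1011011 pc5: +32 =826
r92=1011100 pc4: +16 =842
r93=1011101 pc5: +32 =874
r94=1011110 pc5: +32 =906
r95=1011111 pc6: +64 =970
r96=1100000 pc2: +4 =974
r97=1100001 pc3: +8 =982
r98=1100010 pc3: +8 =990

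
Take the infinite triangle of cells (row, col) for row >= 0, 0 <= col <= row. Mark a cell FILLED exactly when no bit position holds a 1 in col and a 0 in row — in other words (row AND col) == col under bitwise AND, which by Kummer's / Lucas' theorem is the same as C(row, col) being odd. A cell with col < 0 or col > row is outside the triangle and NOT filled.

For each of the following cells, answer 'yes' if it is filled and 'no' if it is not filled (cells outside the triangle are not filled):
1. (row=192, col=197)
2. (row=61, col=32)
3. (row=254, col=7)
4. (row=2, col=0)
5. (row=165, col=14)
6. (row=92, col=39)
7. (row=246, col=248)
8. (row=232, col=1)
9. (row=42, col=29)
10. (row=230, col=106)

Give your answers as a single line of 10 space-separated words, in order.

(192,197): col outside [0, 192] -> not filled
(61,32): row=0b111101, col=0b100000, row AND col = 0b100000 = 32; 32 == 32 -> filled
(254,7): row=0b11111110, col=0b111, row AND col = 0b110 = 6; 6 != 7 -> empty
(2,0): row=0b10, col=0b0, row AND col = 0b0 = 0; 0 == 0 -> filled
(165,14): row=0b10100101, col=0b1110, row AND col = 0b100 = 4; 4 != 14 -> empty
(92,39): row=0b1011100, col=0b100111, row AND col = 0b100 = 4; 4 != 39 -> empty
(246,248): col outside [0, 246] -> not filled
(232,1): row=0b11101000, col=0b1, row AND col = 0b0 = 0; 0 != 1 -> empty
(42,29): row=0b101010, col=0b11101, row AND col = 0b1000 = 8; 8 != 29 -> empty
(230,106): row=0b11100110, col=0b1101010, row AND col = 0b1100010 = 98; 98 != 106 -> empty

Answer: no yes no yes no no no no no no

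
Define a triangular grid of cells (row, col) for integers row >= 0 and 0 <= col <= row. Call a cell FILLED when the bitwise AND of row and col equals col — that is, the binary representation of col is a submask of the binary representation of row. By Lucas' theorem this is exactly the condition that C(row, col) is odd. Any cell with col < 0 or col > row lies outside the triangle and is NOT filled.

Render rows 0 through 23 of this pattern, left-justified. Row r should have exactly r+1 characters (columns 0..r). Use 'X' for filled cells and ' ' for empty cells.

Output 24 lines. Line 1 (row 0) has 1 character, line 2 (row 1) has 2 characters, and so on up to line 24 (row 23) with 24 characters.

Answer: X
XX
X X
XXXX
X   X
XX  XX
X X X X
XXXXXXXX
X       X
XX      XX
X X     X X
XXXX    XXXX
X   X   X   X
XX  XX  XX  XX
X X X X X X X X
XXXXXXXXXXXXXXXX
X               X
XX              XX
X X             X X
XXXX            XXXX
X   X           X   X
XX  XX          XX  XX
X X X X         X X X X
XXXXXXXX        XXXXXXXX

Derivation:
r0=0: X
r1=1: XX
r2=10: X X
r3=11: XXXX
r4=100: X   X
r5=101: XX  XX
r6=110: X X X X
r7=111: XXXXXXXX
r8=1000: X       X
r9=1001: XX      XX
r10=1010: X X     X X
r11=1011: XXXX    XXXX
r12=1100: X   X   X   X
r13=1101: XX  XX  XX  XX
r14=1110: X X X X X X X X
r15=1111: XXXXXXXXXXXXXXXX
r16=10000: X               X
r17=10001: XX              XX
r18=10010: X X             X X
r19=10011: XXXX            XXXX
r20=10100: X   X           X   X
r21=10101: XX  XX          XX  XX
r22=10110: X X X X         X X X X
r23=10111: XXXXXXXX        XXXXXXXX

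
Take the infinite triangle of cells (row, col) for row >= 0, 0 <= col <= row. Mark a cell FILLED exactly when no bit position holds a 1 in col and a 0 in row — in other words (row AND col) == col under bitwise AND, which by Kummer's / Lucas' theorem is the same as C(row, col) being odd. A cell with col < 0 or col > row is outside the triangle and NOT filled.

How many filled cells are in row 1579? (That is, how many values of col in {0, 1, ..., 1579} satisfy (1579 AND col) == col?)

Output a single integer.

Answer: 64

Derivation:
1579 in binary = 11000101011
popcount(1579) = number of 1-bits in 11000101011 = 6
A col c satisfies (1579 AND c) == c iff every set bit of c is also set in 1579; each of the 6 set bits of 1579 can independently be on or off in c.
count = 2^6 = 64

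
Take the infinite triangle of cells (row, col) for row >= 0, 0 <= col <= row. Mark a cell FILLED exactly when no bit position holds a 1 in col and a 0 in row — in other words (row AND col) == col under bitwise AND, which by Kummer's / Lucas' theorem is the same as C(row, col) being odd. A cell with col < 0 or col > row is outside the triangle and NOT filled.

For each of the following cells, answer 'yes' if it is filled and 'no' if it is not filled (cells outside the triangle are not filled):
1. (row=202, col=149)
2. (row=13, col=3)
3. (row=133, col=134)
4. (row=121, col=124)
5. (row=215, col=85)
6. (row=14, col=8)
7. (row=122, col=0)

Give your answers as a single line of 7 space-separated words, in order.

(202,149): row=0b11001010, col=0b10010101, row AND col = 0b10000000 = 128; 128 != 149 -> empty
(13,3): row=0b1101, col=0b11, row AND col = 0b1 = 1; 1 != 3 -> empty
(133,134): col outside [0, 133] -> not filled
(121,124): col outside [0, 121] -> not filled
(215,85): row=0b11010111, col=0b1010101, row AND col = 0b1010101 = 85; 85 == 85 -> filled
(14,8): row=0b1110, col=0b1000, row AND col = 0b1000 = 8; 8 == 8 -> filled
(122,0): row=0b1111010, col=0b0, row AND col = 0b0 = 0; 0 == 0 -> filled

Answer: no no no no yes yes yes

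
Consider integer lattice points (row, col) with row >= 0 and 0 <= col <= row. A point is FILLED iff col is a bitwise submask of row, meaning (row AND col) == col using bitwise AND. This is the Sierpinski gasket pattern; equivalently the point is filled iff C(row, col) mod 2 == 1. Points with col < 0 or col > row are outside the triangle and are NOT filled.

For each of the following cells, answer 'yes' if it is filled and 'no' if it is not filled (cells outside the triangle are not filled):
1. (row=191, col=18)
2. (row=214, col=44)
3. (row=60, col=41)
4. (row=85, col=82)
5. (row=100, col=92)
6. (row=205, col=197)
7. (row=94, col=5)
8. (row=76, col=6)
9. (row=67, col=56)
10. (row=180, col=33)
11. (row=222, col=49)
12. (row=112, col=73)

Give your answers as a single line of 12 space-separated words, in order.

Answer: yes no no no no yes no no no no no no

Derivation:
(191,18): row=0b10111111, col=0b10010, row AND col = 0b10010 = 18; 18 == 18 -> filled
(214,44): row=0b11010110, col=0b101100, row AND col = 0b100 = 4; 4 != 44 -> empty
(60,41): row=0b111100, col=0b101001, row AND col = 0b101000 = 40; 40 != 41 -> empty
(85,82): row=0b1010101, col=0b1010010, row AND col = 0b1010000 = 80; 80 != 82 -> empty
(100,92): row=0b1100100, col=0b1011100, row AND col = 0b1000100 = 68; 68 != 92 -> empty
(205,197): row=0b11001101, col=0b11000101, row AND col = 0b11000101 = 197; 197 == 197 -> filled
(94,5): row=0b1011110, col=0b101, row AND col = 0b100 = 4; 4 != 5 -> empty
(76,6): row=0b1001100, col=0b110, row AND col = 0b100 = 4; 4 != 6 -> empty
(67,56): row=0b1000011, col=0b111000, row AND col = 0b0 = 0; 0 != 56 -> empty
(180,33): row=0b10110100, col=0b100001, row AND col = 0b100000 = 32; 32 != 33 -> empty
(222,49): row=0b11011110, col=0b110001, row AND col = 0b10000 = 16; 16 != 49 -> empty
(112,73): row=0b1110000, col=0b1001001, row AND col = 0b1000000 = 64; 64 != 73 -> empty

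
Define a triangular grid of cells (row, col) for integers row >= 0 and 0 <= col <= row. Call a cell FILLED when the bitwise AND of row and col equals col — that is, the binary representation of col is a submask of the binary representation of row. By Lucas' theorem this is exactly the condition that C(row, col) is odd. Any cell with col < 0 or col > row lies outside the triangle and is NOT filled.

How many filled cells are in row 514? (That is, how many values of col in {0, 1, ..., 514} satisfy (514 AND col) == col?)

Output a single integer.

Answer: 4

Derivation:
514 in binary = 1000000010
popcount(514) = number of 1-bits in 1000000010 = 2
A col c satisfies (514 AND c) == c iff every set bit of c is also set in 514; each of the 2 set bits of 514 can independently be on or off in c.
count = 2^2 = 4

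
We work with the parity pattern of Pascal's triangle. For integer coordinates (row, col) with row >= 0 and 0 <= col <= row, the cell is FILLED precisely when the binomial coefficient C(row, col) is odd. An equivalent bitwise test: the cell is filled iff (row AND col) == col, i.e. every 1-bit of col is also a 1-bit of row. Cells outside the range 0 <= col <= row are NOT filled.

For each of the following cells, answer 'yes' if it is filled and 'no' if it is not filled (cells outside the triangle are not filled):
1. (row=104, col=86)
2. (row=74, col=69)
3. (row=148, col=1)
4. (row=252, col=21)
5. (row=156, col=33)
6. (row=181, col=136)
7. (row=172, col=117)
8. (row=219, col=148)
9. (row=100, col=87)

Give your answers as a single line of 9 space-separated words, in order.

Answer: no no no no no no no no no

Derivation:
(104,86): row=0b1101000, col=0b1010110, row AND col = 0b1000000 = 64; 64 != 86 -> empty
(74,69): row=0b1001010, col=0b1000101, row AND col = 0b1000000 = 64; 64 != 69 -> empty
(148,1): row=0b10010100, col=0b1, row AND col = 0b0 = 0; 0 != 1 -> empty
(252,21): row=0b11111100, col=0b10101, row AND col = 0b10100 = 20; 20 != 21 -> empty
(156,33): row=0b10011100, col=0b100001, row AND col = 0b0 = 0; 0 != 33 -> empty
(181,136): row=0b10110101, col=0b10001000, row AND col = 0b10000000 = 128; 128 != 136 -> empty
(172,117): row=0b10101100, col=0b1110101, row AND col = 0b100100 = 36; 36 != 117 -> empty
(219,148): row=0b11011011, col=0b10010100, row AND col = 0b10010000 = 144; 144 != 148 -> empty
(100,87): row=0b1100100, col=0b1010111, row AND col = 0b1000100 = 68; 68 != 87 -> empty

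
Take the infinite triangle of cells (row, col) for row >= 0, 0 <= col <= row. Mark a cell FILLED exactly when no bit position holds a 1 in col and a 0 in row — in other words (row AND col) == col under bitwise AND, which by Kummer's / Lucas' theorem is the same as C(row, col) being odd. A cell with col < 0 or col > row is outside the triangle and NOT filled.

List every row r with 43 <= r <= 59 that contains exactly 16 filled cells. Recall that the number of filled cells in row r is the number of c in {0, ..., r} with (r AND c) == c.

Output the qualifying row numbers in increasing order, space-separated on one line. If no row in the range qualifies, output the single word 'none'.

Answer: 43 45 46 51 53 54 57 58

Derivation:
Row r has 2^popcount(r) filled cells, so we need popcount(r) = log2(16) = 4.
Scan r = 43..59 and keep those with exactly 4 one-bits:
r=43=101011 popcount=4 -> KEEP
r=44=101100 popcount=3 -> skip
r=45=101101 popcount=4 -> KEEP
r=46=101110 popcount=4 -> KEEP
r=47=101111 popcount=5 -> skip
r=48=110000 popcount=2 -> skip
r=49=110001 popcount=3 -> skip
r=50=110010 popcount=3 -> skip
r=51=110011 popcount=4 -> KEEP
r=52=110100 popcount=3 -> skip
r=53=110101 popcount=4 -> KEEP
r=54=110110 popcount=4 -> KEEP
r=55=110111 popcount=5 -> skip
r=56=111000 popcount=3 -> skip
r=57=111001 popcount=4 -> KEEP
r=58=111010 popcount=4 -> KEEP
r=59=111011 popcount=5 -> skip
Kept rows: 43 45 46 51 53 54 57 58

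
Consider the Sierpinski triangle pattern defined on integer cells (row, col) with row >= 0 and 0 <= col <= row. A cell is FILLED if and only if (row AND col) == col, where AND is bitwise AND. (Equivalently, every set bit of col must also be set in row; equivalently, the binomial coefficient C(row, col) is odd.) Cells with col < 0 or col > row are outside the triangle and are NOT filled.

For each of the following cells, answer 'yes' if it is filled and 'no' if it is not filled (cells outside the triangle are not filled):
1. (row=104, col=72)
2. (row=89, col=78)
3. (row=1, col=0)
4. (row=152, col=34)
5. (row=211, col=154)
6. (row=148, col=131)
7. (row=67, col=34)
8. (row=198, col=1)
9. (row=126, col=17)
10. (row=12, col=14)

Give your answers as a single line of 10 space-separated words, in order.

(104,72): row=0b1101000, col=0b1001000, row AND col = 0b1001000 = 72; 72 == 72 -> filled
(89,78): row=0b1011001, col=0b1001110, row AND col = 0b1001000 = 72; 72 != 78 -> empty
(1,0): row=0b1, col=0b0, row AND col = 0b0 = 0; 0 == 0 -> filled
(152,34): row=0b10011000, col=0b100010, row AND col = 0b0 = 0; 0 != 34 -> empty
(211,154): row=0b11010011, col=0b10011010, row AND col = 0b10010010 = 146; 146 != 154 -> empty
(148,131): row=0b10010100, col=0b10000011, row AND col = 0b10000000 = 128; 128 != 131 -> empty
(67,34): row=0b1000011, col=0b100010, row AND col = 0b10 = 2; 2 != 34 -> empty
(198,1): row=0b11000110, col=0b1, row AND col = 0b0 = 0; 0 != 1 -> empty
(126,17): row=0b1111110, col=0b10001, row AND col = 0b10000 = 16; 16 != 17 -> empty
(12,14): col outside [0, 12] -> not filled

Answer: yes no yes no no no no no no no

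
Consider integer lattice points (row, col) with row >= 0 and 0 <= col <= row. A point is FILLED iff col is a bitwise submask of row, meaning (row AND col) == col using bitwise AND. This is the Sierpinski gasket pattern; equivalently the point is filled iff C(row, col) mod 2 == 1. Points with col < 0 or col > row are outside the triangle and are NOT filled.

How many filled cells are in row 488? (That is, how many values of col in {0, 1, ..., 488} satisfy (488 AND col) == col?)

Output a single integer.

Answer: 32

Derivation:
488 in binary = 111101000
popcount(488) = number of 1-bits in 111101000 = 5
A col c satisfies (488 AND c) == c iff every set bit of c is also set in 488; each of the 5 set bits of 488 can independently be on or off in c.
count = 2^5 = 32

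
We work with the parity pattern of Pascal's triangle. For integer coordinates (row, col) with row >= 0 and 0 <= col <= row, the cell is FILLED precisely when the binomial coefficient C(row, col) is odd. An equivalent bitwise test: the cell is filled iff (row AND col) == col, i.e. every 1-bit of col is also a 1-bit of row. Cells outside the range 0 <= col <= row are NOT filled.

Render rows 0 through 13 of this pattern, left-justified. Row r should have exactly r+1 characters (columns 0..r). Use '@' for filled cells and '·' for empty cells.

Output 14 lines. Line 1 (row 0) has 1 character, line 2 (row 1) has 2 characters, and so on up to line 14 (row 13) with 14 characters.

Answer: @
@@
@·@
@@@@
@···@
@@··@@
@·@·@·@
@@@@@@@@
@·······@
@@······@@
@·@·····@·@
@@@@····@@@@
@···@···@···@
@@··@@··@@··@@

Derivation:
r0=0: @
r1=1: @@
r2=10: @·@
r3=11: @@@@
r4=100: @···@
r5=101: @@··@@
r6=110: @·@·@·@
r7=111: @@@@@@@@
r8=1000: @·······@
r9=1001: @@······@@
r10=1010: @·@·····@·@
r11=1011: @@@@····@@@@
r12=1100: @···@···@···@
r13=1101: @@··@@··@@··@@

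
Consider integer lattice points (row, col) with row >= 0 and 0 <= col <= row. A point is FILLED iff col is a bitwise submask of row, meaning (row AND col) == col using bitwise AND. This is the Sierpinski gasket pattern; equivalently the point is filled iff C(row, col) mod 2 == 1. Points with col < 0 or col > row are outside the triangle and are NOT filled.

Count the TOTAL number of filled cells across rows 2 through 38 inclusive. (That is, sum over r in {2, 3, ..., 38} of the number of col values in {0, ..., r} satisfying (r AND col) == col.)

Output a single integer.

r2=10 pc1: +2 =2
r3=11 pc2: +4 =6
r4=100 pc1: +2 =8
r5=101 pc2: +4 =12
r6=110 pc2: +4 =16
r7=111 pc3: +8 =24
r8=1000 pc1: +2 =26
r9=1001 pc2: +4 =30
r10=1010 pc2: +4 =34
r11=1011 pc3: +8 =42
r12=1100 pc2: +4 =46
r13=1101 pc3: +8 =54
r14=1110 pc3: +8 =62
r15=1111 pc4: +16 =78
r16=10000 pc1: +2 =80
r17=10001 pc2: +4 =84
r18=10010 pc2: +4 =88
r19=10011 pc3: +8 =96
r20=10100 pc2: +4 =100
r21=10101 pc3: +8 =108
r22=10110 pc3: +8 =116
r23=10111 pc4: +16 =132
r24=11000 pc2: +4 =136
r25=11001 pc3: +8 =144
r26=11010 pc3: +8 =152
r27=11011 pc4: +16 =168
r28=11100 pc3: +8 =176
r29=11101 pc4: +16 =192
r30=11110 pc4: +16 =208
r31=11111 pc5: +32 =240
r32=100000 pc1: +2 =242
r33=100001 pc2: +4 =246
r34=100010 pc2: +4 =250
r35=100011 pc3: +8 =258
r36=100100 pc2: +4 =262
r37=100101 pc3: +8 =270
r38=100110 pc3: +8 =278

Answer: 278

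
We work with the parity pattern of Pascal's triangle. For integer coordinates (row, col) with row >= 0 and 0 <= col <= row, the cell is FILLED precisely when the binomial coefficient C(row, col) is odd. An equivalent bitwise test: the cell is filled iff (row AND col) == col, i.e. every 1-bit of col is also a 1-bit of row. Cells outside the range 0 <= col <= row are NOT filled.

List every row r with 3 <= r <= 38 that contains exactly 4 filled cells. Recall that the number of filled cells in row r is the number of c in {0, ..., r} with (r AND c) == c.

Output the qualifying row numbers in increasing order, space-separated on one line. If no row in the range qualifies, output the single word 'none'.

Row r has 2^popcount(r) filled cells, so we need popcount(r) = log2(4) = 2.
Scan r = 3..38 and keep those with exactly 2 one-bits:
r=3=11 popcount=2 -> KEEP
r=4=100 popcount=1 -> skip
r=5=101 popcount=2 -> KEEP
r=6=110 popcount=2 -> KEEP
r=7=111 popcount=3 -> skip
r=8=1000 popcount=1 -> skip
r=9=1001 popcount=2 -> KEEP
r=10=1010 popcount=2 -> KEEP
r=11=1011 popcount=3 -> skip
r=12=1100 popcount=2 -> KEEP
r=13=1101 popcount=3 -> skip
r=14=1110 popcount=3 -> skip
r=15=1111 popcount=4 -> skip
r=16=10000 popcount=1 -> skip
r=17=10001 popcount=2 -> KEEP
r=18=10010 popcount=2 -> KEEP
r=19=10011 popcount=3 -> skip
r=20=10100 popcount=2 -> KEEP
r=21=10101 popcount=3 -> skip
r=22=10110 popcount=3 -> skip
r=23=10111 popcount=4 -> skip
r=24=11000 popcount=2 -> KEEP
r=25=11001 popcount=3 -> skip
r=26=11010 popcount=3 -> skip
r=27=11011 popcount=4 -> skip
r=28=11100 popcount=3 -> skip
r=29=11101 popcount=4 -> skip
r=30=11110 popcount=4 -> skip
r=31=11111 popcount=5 -> skip
r=32=100000 popcount=1 -> skip
r=33=100001 popcount=2 -> KEEP
r=34=100010 popcount=2 -> KEEP
r=35=100011 popcount=3 -> skip
r=36=100100 popcount=2 -> KEEP
r=37=100101 popcount=3 -> skip
r=38=100110 popcount=3 -> skip
Kept rows: 3 5 6 9 10 12 17 18 20 24 33 34 36

Answer: 3 5 6 9 10 12 17 18 20 24 33 34 36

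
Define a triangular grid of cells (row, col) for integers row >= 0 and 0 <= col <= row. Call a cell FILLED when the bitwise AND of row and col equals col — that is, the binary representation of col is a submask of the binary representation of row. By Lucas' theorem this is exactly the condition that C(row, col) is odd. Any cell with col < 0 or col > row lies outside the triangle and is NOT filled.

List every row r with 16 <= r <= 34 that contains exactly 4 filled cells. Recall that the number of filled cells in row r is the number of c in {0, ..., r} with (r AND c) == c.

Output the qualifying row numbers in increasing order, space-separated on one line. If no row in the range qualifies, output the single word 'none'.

Answer: 17 18 20 24 33 34

Derivation:
Row r has 2^popcount(r) filled cells, so we need popcount(r) = log2(4) = 2.
Scan r = 16..34 and keep those with exactly 2 one-bits:
r=16=10000 popcount=1 -> skip
r=17=10001 popcount=2 -> KEEP
r=18=10010 popcount=2 -> KEEP
r=19=10011 popcount=3 -> skip
r=20=10100 popcount=2 -> KEEP
r=21=10101 popcount=3 -> skip
r=22=10110 popcount=3 -> skip
r=23=10111 popcount=4 -> skip
r=24=11000 popcount=2 -> KEEP
r=25=11001 popcount=3 -> skip
r=26=11010 popcount=3 -> skip
r=27=11011 popcount=4 -> skip
r=28=11100 popcount=3 -> skip
r=29=11101 popcount=4 -> skip
r=30=11110 popcount=4 -> skip
r=31=11111 popcount=5 -> skip
r=32=100000 popcount=1 -> skip
r=33=100001 popcount=2 -> KEEP
r=34=100010 popcount=2 -> KEEP
Kept rows: 17 18 20 24 33 34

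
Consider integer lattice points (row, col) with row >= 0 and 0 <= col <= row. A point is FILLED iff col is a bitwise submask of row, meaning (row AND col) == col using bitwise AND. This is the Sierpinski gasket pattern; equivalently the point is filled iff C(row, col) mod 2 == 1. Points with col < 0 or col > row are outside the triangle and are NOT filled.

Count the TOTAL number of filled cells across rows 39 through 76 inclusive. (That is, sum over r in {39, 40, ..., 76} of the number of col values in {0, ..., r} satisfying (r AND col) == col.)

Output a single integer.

Answer: 546

Derivation:
r39=100111 pc4: +16 =16
r40=101000 pc2: +4 =20
r41=101001 pc3: +8 =28
r42=101010 pc3: +8 =36
r43=101011 pc4: +16 =52
r44=101100 pc3: +8 =60
r45=101101 pc4: +16 =76
r46=101110 pc4: +16 =92
r47=101111 pc5: +32 =124
r48=110000 pc2: +4 =128
r49=110001 pc3: +8 =136
r50=110010 pc3: +8 =144
r51=110011 pc4: +16 =160
r52=110100 pc3: +8 =168
r53=110101 pc4: +16 =184
r54=110110 pc4: +16 =200
r55=110111 pc5: +32 =232
r56=111000 pc3: +8 =240
r57=111001 pc4: +16 =256
r58=111010 pc4: +16 =272
r59=111011 pc5: +32 =304
r60=111100 pc4: +16 =320
r61=111101 pc5: +32 =352
r62=111110 pc5: +32 =384
r63=111111 pc6: +64 =448
r64=1000000 pc1: +2 =450
r65=1000001 pc2: +4 =454
r66=1000010 pc2: +4 =458
r67=1000011 pc3: +8 =466
r68=1000100 pc2: +4 =470
r69=1000101 pc3: +8 =478
r70=1000110 pc3: +8 =486
r71=1000111 pc4: +16 =502
r72=1001000 pc2: +4 =506
r73=1001001 pc3: +8 =514
r74=1001010 pc3: +8 =522
r75=1001011 pc4: +16 =538
r76=1001100 pc3: +8 =546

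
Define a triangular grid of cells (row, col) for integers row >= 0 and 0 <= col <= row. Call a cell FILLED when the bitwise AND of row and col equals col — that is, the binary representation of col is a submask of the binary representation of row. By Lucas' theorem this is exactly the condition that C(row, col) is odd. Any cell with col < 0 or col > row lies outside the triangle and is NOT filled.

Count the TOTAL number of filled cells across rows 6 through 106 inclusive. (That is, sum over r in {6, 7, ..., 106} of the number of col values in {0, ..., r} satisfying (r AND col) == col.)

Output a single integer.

r6=110 pc2: +4 =4
r7=111 pc3: +8 =12
r8=1000 pc1: +2 =14
r9=1001 pc2: +4 =18
r10=1010 pc2: +4 =22
r11=1011 pc3: +8 =30
r12=1100 pc2: +4 =34
r13=1101 pc3: +8 =42
r14=1110 pc3: +8 =50
r15=1111 pc4: +16 =66
r16=10000 pc1: +2 =68
r17=10001 pc2: +4 =72
r18=10010 pc2: +4 =76
r19=10011 pc3: +8 =84
r20=10100 pc2: +4 =88
r21=10101 pc3: +8 =96
r22=10110 pc3: +8 =104
r23=10111 pc4: +16 =120
r24=11000 pc2: +4 =124
r25=11001 pc3: +8 =132
r26=11010 pc3: +8 =140
r27=11011 pc4: +16 =156
r28=11100 pc3: +8 =164
r29=11101 pc4: +16 =180
r30=11110 pc4: +16 =196
r31=11111 pc5: +32 =228
r32=100000 pc1: +2 =230
r33=100001 pc2: +4 =234
r34=100010 pc2: +4 =238
r35=100011 pc3: +8 =246
r36=100100 pc2: +4 =250
r37=100101 pc3: +8 =258
r38=100110 pc3: +8 =266
r39=100111 pc4: +16 =282
r40=101000 pc2: +4 =286
r41=101001 pc3: +8 =294
r42=101010 pc3: +8 =302
r43=101011 pc4: +16 =318
r44=101100 pc3: +8 =326
r45=101101 pc4: +16 =342
r46=101110 pc4: +16 =358
r47=101111 pc5: +32 =390
r48=110000 pc2: +4 =394
r49=110001 pc3: +8 =402
r50=110010 pc3: +8 =410
r51=110011 pc4: +16 =426
r52=110100 pc3: +8 =434
r53=110101 pc4: +16 =450
r54=110110 pc4: +16 =466
r55=110111 pc5: +32 =498
r56=111000 pc3: +8 =506
r57=111001 pc4: +16 =522
r58=111010 pc4: +16 =538
r59=111011 pc5: +32 =570
r60=111100 pc4: +16 =586
r61=111101 pc5: +32 =618
r62=111110 pc5: +32 =650
r63=111111 pc6: +64 =714
r64=1000000 pc1: +2 =716
r65=1000001 pc2: +4 =720
r66=1000010 pc2: +4 =724
r67=1000011 pc3: +8 =732
r68=1000100 pc2: +4 =736
r69=1000101 pc3: +8 =744
r70=1000110 pc3: +8 =752
r71=1000111 pc4: +16 =768
r72=1001000 pc2: +4 =772
r73=1001001 pc3: +8 =780
r74=1001010 pc3: +8 =788
r75=1001011 pc4: +16 =804
r76=1001100 pc3: +8 =812
r77=1001101 pc4: +16 =828
r78=1001110 pc4: +16 =844
r79=1001111 pc5: +32 =876
r80=1010000 pc2: +4 =880
r81=1010001 pc3: +8 =888
r82=1010010 pc3: +8 =896
r83=1010011 pc4: +16 =912
r84=1010100 pc3: +8 =920
r85=1010101 pc4: +16 =936
r86=1010110 pc4: +16 =952
r87=1010111 pc5: +32 =984
r88=1011000 pc3: +8 =992
r89=1011001 pc4: +16 =1008
r90=1011010 pc4: +16 =1024
r91=1011011 pc5: +32 =1056
r92=1011100 pc4: +16 =1072
r93=1011101 pc5: +32 =1104
r94=1011110 pc5: +32 =1136
r95=1011111 pc6: +64 =1200
r96=1100000 pc2: +4 =1204
r97=1100001 pc3: +8 =1212
r98=1100010 pc3: +8 =1220
r99=1100011 pc4: +16 =1236
r100=1100100 pc3: +8 =1244
r101=1100101 pc4: +16 =1260
r102=1100110 pc4: +16 =1276
r103=1100111 pc5: +32 =1308
r104=1101000 pc3: +8 =1316
r105=1101001 pc4: +16 =1332
r106=1101010 pc4: +16 =1348

Answer: 1348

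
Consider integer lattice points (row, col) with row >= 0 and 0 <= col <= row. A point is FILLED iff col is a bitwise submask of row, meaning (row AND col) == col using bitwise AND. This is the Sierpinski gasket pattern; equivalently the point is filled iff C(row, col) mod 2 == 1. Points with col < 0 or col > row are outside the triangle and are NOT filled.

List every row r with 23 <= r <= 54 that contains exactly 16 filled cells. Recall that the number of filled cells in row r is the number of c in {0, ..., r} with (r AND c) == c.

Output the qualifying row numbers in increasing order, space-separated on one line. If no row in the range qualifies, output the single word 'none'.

Row r has 2^popcount(r) filled cells, so we need popcount(r) = log2(16) = 4.
Scan r = 23..54 and keep those with exactly 4 one-bits:
r=23=10111 popcount=4 -> KEEP
r=24=11000 popcount=2 -> skip
r=25=11001 popcount=3 -> skip
r=26=11010 popcount=3 -> skip
r=27=11011 popcount=4 -> KEEP
r=28=11100 popcount=3 -> skip
r=29=11101 popcount=4 -> KEEP
r=30=11110 popcount=4 -> KEEP
r=31=11111 popcount=5 -> skip
r=32=100000 popcount=1 -> skip
r=33=100001 popcount=2 -> skip
r=34=100010 popcount=2 -> skip
r=35=100011 popcount=3 -> skip
r=36=100100 popcount=2 -> skip
r=37=100101 popcount=3 -> skip
r=38=100110 popcount=3 -> skip
r=39=100111 popcount=4 -> KEEP
r=40=101000 popcount=2 -> skip
r=41=101001 popcount=3 -> skip
r=42=101010 popcount=3 -> skip
r=43=101011 popcount=4 -> KEEP
r=44=101100 popcount=3 -> skip
r=45=101101 popcount=4 -> KEEP
r=46=101110 popcount=4 -> KEEP
r=47=101111 popcount=5 -> skip
r=48=110000 popcount=2 -> skip
r=49=110001 popcount=3 -> skip
r=50=110010 popcount=3 -> skip
r=51=110011 popcount=4 -> KEEP
r=52=110100 popcount=3 -> skip
r=53=110101 popcount=4 -> KEEP
r=54=110110 popcount=4 -> KEEP
Kept rows: 23 27 29 30 39 43 45 46 51 53 54

Answer: 23 27 29 30 39 43 45 46 51 53 54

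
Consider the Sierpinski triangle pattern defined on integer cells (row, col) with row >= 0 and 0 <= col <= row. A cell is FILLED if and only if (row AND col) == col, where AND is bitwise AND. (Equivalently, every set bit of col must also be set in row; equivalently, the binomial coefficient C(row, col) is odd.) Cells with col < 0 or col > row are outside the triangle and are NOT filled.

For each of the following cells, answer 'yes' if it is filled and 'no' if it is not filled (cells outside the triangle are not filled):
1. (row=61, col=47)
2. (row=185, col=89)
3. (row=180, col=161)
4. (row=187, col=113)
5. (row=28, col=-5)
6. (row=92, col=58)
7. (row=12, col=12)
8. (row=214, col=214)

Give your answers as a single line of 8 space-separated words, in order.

(61,47): row=0b111101, col=0b101111, row AND col = 0b101101 = 45; 45 != 47 -> empty
(185,89): row=0b10111001, col=0b1011001, row AND col = 0b11001 = 25; 25 != 89 -> empty
(180,161): row=0b10110100, col=0b10100001, row AND col = 0b10100000 = 160; 160 != 161 -> empty
(187,113): row=0b10111011, col=0b1110001, row AND col = 0b110001 = 49; 49 != 113 -> empty
(28,-5): col outside [0, 28] -> not filled
(92,58): row=0b1011100, col=0b111010, row AND col = 0b11000 = 24; 24 != 58 -> empty
(12,12): row=0b1100, col=0b1100, row AND col = 0b1100 = 12; 12 == 12 -> filled
(214,214): row=0b11010110, col=0b11010110, row AND col = 0b11010110 = 214; 214 == 214 -> filled

Answer: no no no no no no yes yes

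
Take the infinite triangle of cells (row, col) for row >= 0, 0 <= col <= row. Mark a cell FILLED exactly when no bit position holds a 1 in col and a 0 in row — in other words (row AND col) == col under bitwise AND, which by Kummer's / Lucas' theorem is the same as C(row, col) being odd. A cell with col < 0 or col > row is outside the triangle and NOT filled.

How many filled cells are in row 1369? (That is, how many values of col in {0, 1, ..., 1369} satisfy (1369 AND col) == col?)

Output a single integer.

Answer: 64

Derivation:
1369 in binary = 10101011001
popcount(1369) = number of 1-bits in 10101011001 = 6
A col c satisfies (1369 AND c) == c iff every set bit of c is also set in 1369; each of the 6 set bits of 1369 can independently be on or off in c.
count = 2^6 = 64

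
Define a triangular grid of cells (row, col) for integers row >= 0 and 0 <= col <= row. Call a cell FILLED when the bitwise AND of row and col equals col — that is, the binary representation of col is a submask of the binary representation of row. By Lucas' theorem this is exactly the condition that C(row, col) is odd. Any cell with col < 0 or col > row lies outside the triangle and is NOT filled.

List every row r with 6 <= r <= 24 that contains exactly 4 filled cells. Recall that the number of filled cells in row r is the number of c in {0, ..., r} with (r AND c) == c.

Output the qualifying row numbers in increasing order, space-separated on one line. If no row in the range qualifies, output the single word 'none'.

Row r has 2^popcount(r) filled cells, so we need popcount(r) = log2(4) = 2.
Scan r = 6..24 and keep those with exactly 2 one-bits:
r=6=110 popcount=2 -> KEEP
r=7=111 popcount=3 -> skip
r=8=1000 popcount=1 -> skip
r=9=1001 popcount=2 -> KEEP
r=10=1010 popcount=2 -> KEEP
r=11=1011 popcount=3 -> skip
r=12=1100 popcount=2 -> KEEP
r=13=1101 popcount=3 -> skip
r=14=1110 popcount=3 -> skip
r=15=1111 popcount=4 -> skip
r=16=10000 popcount=1 -> skip
r=17=10001 popcount=2 -> KEEP
r=18=10010 popcount=2 -> KEEP
r=19=10011 popcount=3 -> skip
r=20=10100 popcount=2 -> KEEP
r=21=10101 popcount=3 -> skip
r=22=10110 popcount=3 -> skip
r=23=10111 popcount=4 -> skip
r=24=11000 popcount=2 -> KEEP
Kept rows: 6 9 10 12 17 18 20 24

Answer: 6 9 10 12 17 18 20 24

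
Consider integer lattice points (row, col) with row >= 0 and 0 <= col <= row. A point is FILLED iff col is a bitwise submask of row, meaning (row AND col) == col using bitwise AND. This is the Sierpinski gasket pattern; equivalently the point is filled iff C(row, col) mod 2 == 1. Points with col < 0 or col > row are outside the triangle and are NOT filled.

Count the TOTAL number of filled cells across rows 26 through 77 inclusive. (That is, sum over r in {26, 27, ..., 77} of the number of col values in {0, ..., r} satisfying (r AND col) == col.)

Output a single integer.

Answer: 696

Derivation:
r26=11010 pc3: +8 =8
r27=11011 pc4: +16 =24
r28=11100 pc3: +8 =32
r29=11101 pc4: +16 =48
r30=11110 pc4: +16 =64
r31=11111 pc5: +32 =96
r32=100000 pc1: +2 =98
r33=100001 pc2: +4 =102
r34=100010 pc2: +4 =106
r35=100011 pc3: +8 =114
r36=100100 pc2: +4 =118
r37=100101 pc3: +8 =126
r38=100110 pc3: +8 =134
r39=100111 pc4: +16 =150
r40=101000 pc2: +4 =154
r41=101001 pc3: +8 =162
r42=101010 pc3: +8 =170
r43=101011 pc4: +16 =186
r44=101100 pc3: +8 =194
r45=101101 pc4: +16 =210
r46=101110 pc4: +16 =226
r47=101111 pc5: +32 =258
r48=110000 pc2: +4 =262
r49=110001 pc3: +8 =270
r50=110010 pc3: +8 =278
r51=110011 pc4: +16 =294
r52=110100 pc3: +8 =302
r53=110101 pc4: +16 =318
r54=110110 pc4: +16 =334
r55=110111 pc5: +32 =366
r56=111000 pc3: +8 =374
r57=111001 pc4: +16 =390
r58=111010 pc4: +16 =406
r59=111011 pc5: +32 =438
r60=111100 pc4: +16 =454
r61=111101 pc5: +32 =486
r62=111110 pc5: +32 =518
r63=111111 pc6: +64 =582
r64=1000000 pc1: +2 =584
r65=1000001 pc2: +4 =588
r66=1000010 pc2: +4 =592
r67=1000011 pc3: +8 =600
r68=1000100 pc2: +4 =604
r69=1000101 pc3: +8 =612
r70=1000110 pc3: +8 =620
r71=1000111 pc4: +16 =636
r72=1001000 pc2: +4 =640
r73=1001001 pc3: +8 =648
r74=1001010 pc3: +8 =656
r75=1001011 pc4: +16 =672
r76=1001100 pc3: +8 =680
r77=1001101 pc4: +16 =696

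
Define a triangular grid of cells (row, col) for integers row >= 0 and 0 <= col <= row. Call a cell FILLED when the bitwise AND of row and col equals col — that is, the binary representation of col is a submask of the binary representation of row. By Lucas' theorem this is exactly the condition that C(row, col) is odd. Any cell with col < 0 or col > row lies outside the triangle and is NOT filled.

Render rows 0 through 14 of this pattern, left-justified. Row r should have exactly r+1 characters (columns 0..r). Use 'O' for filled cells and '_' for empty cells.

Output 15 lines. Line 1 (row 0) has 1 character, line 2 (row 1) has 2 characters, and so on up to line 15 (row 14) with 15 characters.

r0=0: O
r1=1: OO
r2=10: O_O
r3=11: OOOO
r4=100: O___O
r5=101: OO__OO
r6=110: O_O_O_O
r7=111: OOOOOOOO
r8=1000: O_______O
r9=1001: OO______OO
r10=1010: O_O_____O_O
r11=1011: OOOO____OOOO
r12=1100: O___O___O___O
r13=1101: OO__OO__OO__OO
r14=1110: O_O_O_O_O_O_O_O

Answer: O
OO
O_O
OOOO
O___O
OO__OO
O_O_O_O
OOOOOOOO
O_______O
OO______OO
O_O_____O_O
OOOO____OOOO
O___O___O___O
OO__OO__OO__OO
O_O_O_O_O_O_O_O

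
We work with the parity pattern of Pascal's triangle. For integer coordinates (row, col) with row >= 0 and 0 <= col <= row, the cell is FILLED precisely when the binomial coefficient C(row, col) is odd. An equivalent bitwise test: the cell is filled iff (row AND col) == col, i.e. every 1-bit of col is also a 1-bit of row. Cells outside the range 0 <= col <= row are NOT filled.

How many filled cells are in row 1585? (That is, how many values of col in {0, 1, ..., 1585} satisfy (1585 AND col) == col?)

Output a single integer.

1585 in binary = 11000110001
popcount(1585) = number of 1-bits in 11000110001 = 5
A col c satisfies (1585 AND c) == c iff every set bit of c is also set in 1585; each of the 5 set bits of 1585 can independently be on or off in c.
count = 2^5 = 32

Answer: 32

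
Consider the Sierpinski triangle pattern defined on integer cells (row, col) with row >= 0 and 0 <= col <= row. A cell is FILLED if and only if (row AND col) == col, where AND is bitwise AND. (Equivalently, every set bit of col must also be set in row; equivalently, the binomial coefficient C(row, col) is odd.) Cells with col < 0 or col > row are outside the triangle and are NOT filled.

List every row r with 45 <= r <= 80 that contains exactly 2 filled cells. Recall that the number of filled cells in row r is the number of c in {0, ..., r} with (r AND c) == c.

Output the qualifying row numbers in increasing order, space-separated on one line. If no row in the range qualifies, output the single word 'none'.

Row r has 2^popcount(r) filled cells, so we need popcount(r) = log2(2) = 1.
Scan r = 45..80 and keep those with exactly 1 one-bits:
r=45=101101 popcount=4 -> skip
r=46=101110 popcount=4 -> skip
r=47=101111 popcount=5 -> skip
r=48=110000 popcount=2 -> skip
r=49=110001 popcount=3 -> skip
r=50=110010 popcount=3 -> skip
r=51=110011 popcount=4 -> skip
r=52=110100 popcount=3 -> skip
r=53=110101 popcount=4 -> skip
r=54=110110 popcount=4 -> skip
r=55=110111 popcount=5 -> skip
r=56=111000 popcount=3 -> skip
r=57=111001 popcount=4 -> skip
r=58=111010 popcount=4 -> skip
r=59=111011 popcount=5 -> skip
r=60=111100 popcount=4 -> skip
r=61=111101 popcount=5 -> skip
r=62=111110 popcount=5 -> skip
r=63=111111 popcount=6 -> skip
r=64=1000000 popcount=1 -> KEEP
r=65=1000001 popcount=2 -> skip
r=66=1000010 popcount=2 -> skip
r=67=1000011 popcount=3 -> skip
r=68=1000100 popcount=2 -> skip
r=69=1000101 popcount=3 -> skip
r=70=1000110 popcount=3 -> skip
r=71=1000111 popcount=4 -> skip
r=72=1001000 popcount=2 -> skip
r=73=1001001 popcount=3 -> skip
r=74=1001010 popcount=3 -> skip
r=75=1001011 popcount=4 -> skip
r=76=1001100 popcount=3 -> skip
r=77=1001101 popcount=4 -> skip
r=78=1001110 popcount=4 -> skip
r=79=1001111 popcount=5 -> skip
r=80=1010000 popcount=2 -> skip
Kept rows: 64

Answer: 64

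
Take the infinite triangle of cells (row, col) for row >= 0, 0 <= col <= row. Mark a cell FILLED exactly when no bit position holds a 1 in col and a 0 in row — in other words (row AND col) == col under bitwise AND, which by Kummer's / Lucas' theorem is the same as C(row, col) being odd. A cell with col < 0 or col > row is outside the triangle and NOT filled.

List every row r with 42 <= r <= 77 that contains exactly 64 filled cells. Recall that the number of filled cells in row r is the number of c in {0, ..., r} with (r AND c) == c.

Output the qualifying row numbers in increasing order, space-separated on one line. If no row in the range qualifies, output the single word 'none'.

Answer: 63

Derivation:
Row r has 2^popcount(r) filled cells, so we need popcount(r) = log2(64) = 6.
Scan r = 42..77 and keep those with exactly 6 one-bits:
r=42=101010 popcount=3 -> skip
r=43=101011 popcount=4 -> skip
r=44=101100 popcount=3 -> skip
r=45=101101 popcount=4 -> skip
r=46=101110 popcount=4 -> skip
r=47=101111 popcount=5 -> skip
r=48=110000 popcount=2 -> skip
r=49=110001 popcount=3 -> skip
r=50=110010 popcount=3 -> skip
r=51=110011 popcount=4 -> skip
r=52=110100 popcount=3 -> skip
r=53=110101 popcount=4 -> skip
r=54=110110 popcount=4 -> skip
r=55=110111 popcount=5 -> skip
r=56=111000 popcount=3 -> skip
r=57=111001 popcount=4 -> skip
r=58=111010 popcount=4 -> skip
r=59=111011 popcount=5 -> skip
r=60=111100 popcount=4 -> skip
r=61=111101 popcount=5 -> skip
r=62=111110 popcount=5 -> skip
r=63=111111 popcount=6 -> KEEP
r=64=1000000 popcount=1 -> skip
r=65=1000001 popcount=2 -> skip
r=66=1000010 popcount=2 -> skip
r=67=1000011 popcount=3 -> skip
r=68=1000100 popcount=2 -> skip
r=69=1000101 popcount=3 -> skip
r=70=1000110 popcount=3 -> skip
r=71=1000111 popcount=4 -> skip
r=72=1001000 popcount=2 -> skip
r=73=1001001 popcount=3 -> skip
r=74=1001010 popcount=3 -> skip
r=75=1001011 popcount=4 -> skip
r=76=1001100 popcount=3 -> skip
r=77=1001101 popcount=4 -> skip
Kept rows: 63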